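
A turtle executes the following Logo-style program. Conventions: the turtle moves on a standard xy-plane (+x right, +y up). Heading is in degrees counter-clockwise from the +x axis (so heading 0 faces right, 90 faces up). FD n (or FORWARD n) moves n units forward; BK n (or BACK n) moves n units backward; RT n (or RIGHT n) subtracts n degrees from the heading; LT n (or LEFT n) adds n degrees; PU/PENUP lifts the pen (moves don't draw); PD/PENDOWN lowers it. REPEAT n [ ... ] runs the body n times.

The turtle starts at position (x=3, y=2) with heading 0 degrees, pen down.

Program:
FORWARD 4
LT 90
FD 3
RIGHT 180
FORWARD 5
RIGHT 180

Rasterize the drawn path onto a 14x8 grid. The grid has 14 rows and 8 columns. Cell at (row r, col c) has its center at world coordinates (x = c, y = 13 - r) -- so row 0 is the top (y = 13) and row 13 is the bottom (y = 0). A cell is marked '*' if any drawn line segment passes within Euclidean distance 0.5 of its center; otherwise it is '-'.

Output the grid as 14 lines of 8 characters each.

Answer: --------
--------
--------
--------
--------
--------
--------
--------
-------*
-------*
-------*
---*****
-------*
-------*

Derivation:
Segment 0: (3,2) -> (7,2)
Segment 1: (7,2) -> (7,5)
Segment 2: (7,5) -> (7,0)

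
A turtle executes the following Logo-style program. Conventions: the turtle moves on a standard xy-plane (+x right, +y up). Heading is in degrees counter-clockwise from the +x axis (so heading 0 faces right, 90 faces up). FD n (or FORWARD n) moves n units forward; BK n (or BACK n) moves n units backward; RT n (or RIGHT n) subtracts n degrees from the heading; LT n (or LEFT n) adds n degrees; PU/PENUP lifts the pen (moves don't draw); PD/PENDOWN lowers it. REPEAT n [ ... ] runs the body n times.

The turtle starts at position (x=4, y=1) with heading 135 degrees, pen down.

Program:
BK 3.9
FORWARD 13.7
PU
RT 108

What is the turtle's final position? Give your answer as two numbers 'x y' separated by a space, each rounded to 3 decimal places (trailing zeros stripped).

Answer: -2.93 7.93

Derivation:
Executing turtle program step by step:
Start: pos=(4,1), heading=135, pen down
BK 3.9: (4,1) -> (6.758,-1.758) [heading=135, draw]
FD 13.7: (6.758,-1.758) -> (-2.93,7.93) [heading=135, draw]
PU: pen up
RT 108: heading 135 -> 27
Final: pos=(-2.93,7.93), heading=27, 2 segment(s) drawn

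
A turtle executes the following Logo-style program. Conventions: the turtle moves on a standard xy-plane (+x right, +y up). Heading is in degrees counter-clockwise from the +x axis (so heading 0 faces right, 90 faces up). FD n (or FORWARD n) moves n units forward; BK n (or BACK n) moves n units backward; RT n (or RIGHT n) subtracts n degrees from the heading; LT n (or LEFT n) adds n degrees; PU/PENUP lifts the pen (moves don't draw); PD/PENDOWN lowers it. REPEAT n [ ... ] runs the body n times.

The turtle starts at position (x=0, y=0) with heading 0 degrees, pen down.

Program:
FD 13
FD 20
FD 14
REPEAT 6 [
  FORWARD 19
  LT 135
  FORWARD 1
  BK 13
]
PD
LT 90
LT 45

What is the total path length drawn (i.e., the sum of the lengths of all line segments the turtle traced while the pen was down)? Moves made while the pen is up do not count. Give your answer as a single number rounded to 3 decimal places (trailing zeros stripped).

Executing turtle program step by step:
Start: pos=(0,0), heading=0, pen down
FD 13: (0,0) -> (13,0) [heading=0, draw]
FD 20: (13,0) -> (33,0) [heading=0, draw]
FD 14: (33,0) -> (47,0) [heading=0, draw]
REPEAT 6 [
  -- iteration 1/6 --
  FD 19: (47,0) -> (66,0) [heading=0, draw]
  LT 135: heading 0 -> 135
  FD 1: (66,0) -> (65.293,0.707) [heading=135, draw]
  BK 13: (65.293,0.707) -> (74.485,-8.485) [heading=135, draw]
  -- iteration 2/6 --
  FD 19: (74.485,-8.485) -> (61.05,4.95) [heading=135, draw]
  LT 135: heading 135 -> 270
  FD 1: (61.05,4.95) -> (61.05,3.95) [heading=270, draw]
  BK 13: (61.05,3.95) -> (61.05,16.95) [heading=270, draw]
  -- iteration 3/6 --
  FD 19: (61.05,16.95) -> (61.05,-2.05) [heading=270, draw]
  LT 135: heading 270 -> 45
  FD 1: (61.05,-2.05) -> (61.757,-1.343) [heading=45, draw]
  BK 13: (61.757,-1.343) -> (52.565,-10.536) [heading=45, draw]
  -- iteration 4/6 --
  FD 19: (52.565,-10.536) -> (66,2.899) [heading=45, draw]
  LT 135: heading 45 -> 180
  FD 1: (66,2.899) -> (65,2.899) [heading=180, draw]
  BK 13: (65,2.899) -> (78,2.899) [heading=180, draw]
  -- iteration 5/6 --
  FD 19: (78,2.899) -> (59,2.899) [heading=180, draw]
  LT 135: heading 180 -> 315
  FD 1: (59,2.899) -> (59.707,2.192) [heading=315, draw]
  BK 13: (59.707,2.192) -> (50.515,11.385) [heading=315, draw]
  -- iteration 6/6 --
  FD 19: (50.515,11.385) -> (63.95,-2.05) [heading=315, draw]
  LT 135: heading 315 -> 90
  FD 1: (63.95,-2.05) -> (63.95,-1.05) [heading=90, draw]
  BK 13: (63.95,-1.05) -> (63.95,-14.05) [heading=90, draw]
]
PD: pen down
LT 90: heading 90 -> 180
LT 45: heading 180 -> 225
Final: pos=(63.95,-14.05), heading=225, 21 segment(s) drawn

Segment lengths:
  seg 1: (0,0) -> (13,0), length = 13
  seg 2: (13,0) -> (33,0), length = 20
  seg 3: (33,0) -> (47,0), length = 14
  seg 4: (47,0) -> (66,0), length = 19
  seg 5: (66,0) -> (65.293,0.707), length = 1
  seg 6: (65.293,0.707) -> (74.485,-8.485), length = 13
  seg 7: (74.485,-8.485) -> (61.05,4.95), length = 19
  seg 8: (61.05,4.95) -> (61.05,3.95), length = 1
  seg 9: (61.05,3.95) -> (61.05,16.95), length = 13
  seg 10: (61.05,16.95) -> (61.05,-2.05), length = 19
  seg 11: (61.05,-2.05) -> (61.757,-1.343), length = 1
  seg 12: (61.757,-1.343) -> (52.565,-10.536), length = 13
  seg 13: (52.565,-10.536) -> (66,2.899), length = 19
  seg 14: (66,2.899) -> (65,2.899), length = 1
  seg 15: (65,2.899) -> (78,2.899), length = 13
  seg 16: (78,2.899) -> (59,2.899), length = 19
  seg 17: (59,2.899) -> (59.707,2.192), length = 1
  seg 18: (59.707,2.192) -> (50.515,11.385), length = 13
  seg 19: (50.515,11.385) -> (63.95,-2.05), length = 19
  seg 20: (63.95,-2.05) -> (63.95,-1.05), length = 1
  seg 21: (63.95,-1.05) -> (63.95,-14.05), length = 13
Total = 245

Answer: 245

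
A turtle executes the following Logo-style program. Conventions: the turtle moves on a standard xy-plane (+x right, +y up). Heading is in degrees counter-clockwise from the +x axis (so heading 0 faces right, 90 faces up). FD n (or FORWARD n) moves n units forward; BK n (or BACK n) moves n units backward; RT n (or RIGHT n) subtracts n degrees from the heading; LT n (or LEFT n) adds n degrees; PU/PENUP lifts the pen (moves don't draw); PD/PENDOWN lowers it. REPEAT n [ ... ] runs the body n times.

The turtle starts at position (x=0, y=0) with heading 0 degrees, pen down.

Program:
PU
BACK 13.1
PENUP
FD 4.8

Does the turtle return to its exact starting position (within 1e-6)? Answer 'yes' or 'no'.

Answer: no

Derivation:
Executing turtle program step by step:
Start: pos=(0,0), heading=0, pen down
PU: pen up
BK 13.1: (0,0) -> (-13.1,0) [heading=0, move]
PU: pen up
FD 4.8: (-13.1,0) -> (-8.3,0) [heading=0, move]
Final: pos=(-8.3,0), heading=0, 0 segment(s) drawn

Start position: (0, 0)
Final position: (-8.3, 0)
Distance = 8.3; >= 1e-6 -> NOT closed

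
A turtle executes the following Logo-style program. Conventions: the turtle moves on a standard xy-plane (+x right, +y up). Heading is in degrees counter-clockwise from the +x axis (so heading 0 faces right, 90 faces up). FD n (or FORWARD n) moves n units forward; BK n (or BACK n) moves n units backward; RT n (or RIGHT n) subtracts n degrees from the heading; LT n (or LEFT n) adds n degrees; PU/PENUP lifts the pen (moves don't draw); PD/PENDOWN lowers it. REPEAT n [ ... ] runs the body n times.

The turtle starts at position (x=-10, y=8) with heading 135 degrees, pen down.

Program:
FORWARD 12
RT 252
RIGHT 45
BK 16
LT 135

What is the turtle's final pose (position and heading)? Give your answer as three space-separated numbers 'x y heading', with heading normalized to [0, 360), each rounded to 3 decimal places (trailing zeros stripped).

Answer: -3.268 21.43 333

Derivation:
Executing turtle program step by step:
Start: pos=(-10,8), heading=135, pen down
FD 12: (-10,8) -> (-18.485,16.485) [heading=135, draw]
RT 252: heading 135 -> 243
RT 45: heading 243 -> 198
BK 16: (-18.485,16.485) -> (-3.268,21.43) [heading=198, draw]
LT 135: heading 198 -> 333
Final: pos=(-3.268,21.43), heading=333, 2 segment(s) drawn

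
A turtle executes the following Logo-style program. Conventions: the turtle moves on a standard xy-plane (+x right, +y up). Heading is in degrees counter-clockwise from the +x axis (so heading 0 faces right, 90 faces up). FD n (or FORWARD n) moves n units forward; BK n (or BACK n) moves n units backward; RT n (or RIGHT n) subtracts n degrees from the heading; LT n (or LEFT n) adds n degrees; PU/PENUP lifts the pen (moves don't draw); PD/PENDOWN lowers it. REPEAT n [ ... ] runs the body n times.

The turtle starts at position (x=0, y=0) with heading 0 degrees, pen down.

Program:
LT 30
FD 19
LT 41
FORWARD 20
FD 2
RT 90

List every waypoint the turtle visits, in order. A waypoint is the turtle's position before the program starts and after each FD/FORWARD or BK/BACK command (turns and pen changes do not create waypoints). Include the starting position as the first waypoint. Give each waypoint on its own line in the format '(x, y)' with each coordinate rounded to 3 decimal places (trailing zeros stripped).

Executing turtle program step by step:
Start: pos=(0,0), heading=0, pen down
LT 30: heading 0 -> 30
FD 19: (0,0) -> (16.454,9.5) [heading=30, draw]
LT 41: heading 30 -> 71
FD 20: (16.454,9.5) -> (22.966,28.41) [heading=71, draw]
FD 2: (22.966,28.41) -> (23.617,30.301) [heading=71, draw]
RT 90: heading 71 -> 341
Final: pos=(23.617,30.301), heading=341, 3 segment(s) drawn
Waypoints (4 total):
(0, 0)
(16.454, 9.5)
(22.966, 28.41)
(23.617, 30.301)

Answer: (0, 0)
(16.454, 9.5)
(22.966, 28.41)
(23.617, 30.301)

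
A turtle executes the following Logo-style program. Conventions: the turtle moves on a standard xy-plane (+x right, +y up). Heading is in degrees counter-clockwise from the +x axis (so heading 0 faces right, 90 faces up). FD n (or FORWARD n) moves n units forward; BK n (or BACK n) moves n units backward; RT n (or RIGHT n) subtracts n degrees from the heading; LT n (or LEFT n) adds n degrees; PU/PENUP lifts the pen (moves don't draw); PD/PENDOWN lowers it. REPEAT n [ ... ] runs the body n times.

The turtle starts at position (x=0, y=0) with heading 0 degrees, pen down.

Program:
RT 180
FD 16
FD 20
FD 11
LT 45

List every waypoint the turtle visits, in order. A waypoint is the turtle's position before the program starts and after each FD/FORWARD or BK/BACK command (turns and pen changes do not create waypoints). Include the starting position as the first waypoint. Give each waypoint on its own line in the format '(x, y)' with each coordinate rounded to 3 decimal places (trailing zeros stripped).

Answer: (0, 0)
(-16, 0)
(-36, 0)
(-47, 0)

Derivation:
Executing turtle program step by step:
Start: pos=(0,0), heading=0, pen down
RT 180: heading 0 -> 180
FD 16: (0,0) -> (-16,0) [heading=180, draw]
FD 20: (-16,0) -> (-36,0) [heading=180, draw]
FD 11: (-36,0) -> (-47,0) [heading=180, draw]
LT 45: heading 180 -> 225
Final: pos=(-47,0), heading=225, 3 segment(s) drawn
Waypoints (4 total):
(0, 0)
(-16, 0)
(-36, 0)
(-47, 0)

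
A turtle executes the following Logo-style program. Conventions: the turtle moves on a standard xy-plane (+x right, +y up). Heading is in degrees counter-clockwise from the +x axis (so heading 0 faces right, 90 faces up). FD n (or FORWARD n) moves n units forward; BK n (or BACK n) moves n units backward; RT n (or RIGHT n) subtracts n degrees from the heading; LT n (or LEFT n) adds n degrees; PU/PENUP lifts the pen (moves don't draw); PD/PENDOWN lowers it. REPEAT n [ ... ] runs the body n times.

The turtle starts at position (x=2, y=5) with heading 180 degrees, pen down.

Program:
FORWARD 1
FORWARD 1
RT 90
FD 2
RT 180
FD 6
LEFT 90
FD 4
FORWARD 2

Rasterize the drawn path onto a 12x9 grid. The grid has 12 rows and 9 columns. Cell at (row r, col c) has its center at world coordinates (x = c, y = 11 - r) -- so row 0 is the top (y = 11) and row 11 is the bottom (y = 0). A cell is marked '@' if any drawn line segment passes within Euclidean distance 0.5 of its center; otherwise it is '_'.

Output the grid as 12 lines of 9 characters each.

Segment 0: (2,5) -> (1,5)
Segment 1: (1,5) -> (0,5)
Segment 2: (0,5) -> (0,7)
Segment 3: (0,7) -> (0,1)
Segment 4: (0,1) -> (4,1)
Segment 5: (4,1) -> (6,1)

Answer: _________
_________
_________
_________
@________
@________
@@@______
@________
@________
@________
@@@@@@@__
_________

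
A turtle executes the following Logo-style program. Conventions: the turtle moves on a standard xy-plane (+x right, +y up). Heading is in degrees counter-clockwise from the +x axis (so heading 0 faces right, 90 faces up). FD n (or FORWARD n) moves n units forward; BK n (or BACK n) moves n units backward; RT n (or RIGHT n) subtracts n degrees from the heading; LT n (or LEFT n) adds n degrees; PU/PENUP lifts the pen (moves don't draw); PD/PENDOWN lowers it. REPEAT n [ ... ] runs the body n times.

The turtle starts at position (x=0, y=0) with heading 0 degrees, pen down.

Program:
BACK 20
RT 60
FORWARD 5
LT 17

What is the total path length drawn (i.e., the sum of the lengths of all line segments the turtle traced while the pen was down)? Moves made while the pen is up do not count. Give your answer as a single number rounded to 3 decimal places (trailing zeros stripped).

Answer: 25

Derivation:
Executing turtle program step by step:
Start: pos=(0,0), heading=0, pen down
BK 20: (0,0) -> (-20,0) [heading=0, draw]
RT 60: heading 0 -> 300
FD 5: (-20,0) -> (-17.5,-4.33) [heading=300, draw]
LT 17: heading 300 -> 317
Final: pos=(-17.5,-4.33), heading=317, 2 segment(s) drawn

Segment lengths:
  seg 1: (0,0) -> (-20,0), length = 20
  seg 2: (-20,0) -> (-17.5,-4.33), length = 5
Total = 25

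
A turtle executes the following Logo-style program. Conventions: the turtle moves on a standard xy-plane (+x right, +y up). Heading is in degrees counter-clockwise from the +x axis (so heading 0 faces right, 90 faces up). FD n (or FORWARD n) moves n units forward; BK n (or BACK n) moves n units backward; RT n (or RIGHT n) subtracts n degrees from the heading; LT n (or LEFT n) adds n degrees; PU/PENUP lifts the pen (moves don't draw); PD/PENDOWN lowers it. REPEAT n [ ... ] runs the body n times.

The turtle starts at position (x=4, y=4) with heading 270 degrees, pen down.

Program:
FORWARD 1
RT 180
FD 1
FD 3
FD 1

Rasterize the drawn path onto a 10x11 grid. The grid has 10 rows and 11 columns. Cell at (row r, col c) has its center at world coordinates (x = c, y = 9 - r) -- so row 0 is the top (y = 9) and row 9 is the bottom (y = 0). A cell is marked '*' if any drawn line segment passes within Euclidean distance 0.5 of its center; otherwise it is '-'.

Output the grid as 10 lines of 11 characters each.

Segment 0: (4,4) -> (4,3)
Segment 1: (4,3) -> (4,4)
Segment 2: (4,4) -> (4,7)
Segment 3: (4,7) -> (4,8)

Answer: -----------
----*------
----*------
----*------
----*------
----*------
----*------
-----------
-----------
-----------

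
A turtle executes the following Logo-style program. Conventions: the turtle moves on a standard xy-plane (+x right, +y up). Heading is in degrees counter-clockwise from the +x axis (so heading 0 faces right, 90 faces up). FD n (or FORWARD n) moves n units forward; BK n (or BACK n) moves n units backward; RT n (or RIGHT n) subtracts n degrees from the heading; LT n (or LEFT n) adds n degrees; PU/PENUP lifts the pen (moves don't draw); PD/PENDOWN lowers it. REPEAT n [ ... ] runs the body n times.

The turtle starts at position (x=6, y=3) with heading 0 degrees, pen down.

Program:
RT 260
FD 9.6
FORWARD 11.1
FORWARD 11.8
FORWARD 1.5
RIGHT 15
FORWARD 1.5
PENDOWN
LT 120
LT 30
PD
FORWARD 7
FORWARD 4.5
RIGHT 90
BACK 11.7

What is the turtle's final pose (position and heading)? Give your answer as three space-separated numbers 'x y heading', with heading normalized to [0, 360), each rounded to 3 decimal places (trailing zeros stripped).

Answer: 3.215 21.847 145

Derivation:
Executing turtle program step by step:
Start: pos=(6,3), heading=0, pen down
RT 260: heading 0 -> 100
FD 9.6: (6,3) -> (4.333,12.454) [heading=100, draw]
FD 11.1: (4.333,12.454) -> (2.405,23.386) [heading=100, draw]
FD 11.8: (2.405,23.386) -> (0.356,35.006) [heading=100, draw]
FD 1.5: (0.356,35.006) -> (0.096,36.483) [heading=100, draw]
RT 15: heading 100 -> 85
FD 1.5: (0.096,36.483) -> (0.227,37.978) [heading=85, draw]
PD: pen down
LT 120: heading 85 -> 205
LT 30: heading 205 -> 235
PD: pen down
FD 7: (0.227,37.978) -> (-3.788,32.244) [heading=235, draw]
FD 4.5: (-3.788,32.244) -> (-6.369,28.558) [heading=235, draw]
RT 90: heading 235 -> 145
BK 11.7: (-6.369,28.558) -> (3.215,21.847) [heading=145, draw]
Final: pos=(3.215,21.847), heading=145, 8 segment(s) drawn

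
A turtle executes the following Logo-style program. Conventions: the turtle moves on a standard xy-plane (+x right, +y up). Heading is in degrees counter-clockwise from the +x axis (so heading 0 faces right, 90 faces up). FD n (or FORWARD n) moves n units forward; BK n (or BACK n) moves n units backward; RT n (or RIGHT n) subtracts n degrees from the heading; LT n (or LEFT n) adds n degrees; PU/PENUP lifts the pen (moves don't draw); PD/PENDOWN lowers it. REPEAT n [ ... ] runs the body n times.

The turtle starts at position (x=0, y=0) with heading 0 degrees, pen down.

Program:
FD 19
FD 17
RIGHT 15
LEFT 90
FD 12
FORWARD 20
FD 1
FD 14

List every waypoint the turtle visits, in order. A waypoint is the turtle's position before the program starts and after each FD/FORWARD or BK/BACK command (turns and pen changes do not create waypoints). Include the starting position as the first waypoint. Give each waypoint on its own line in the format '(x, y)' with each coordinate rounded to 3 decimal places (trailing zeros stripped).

Executing turtle program step by step:
Start: pos=(0,0), heading=0, pen down
FD 19: (0,0) -> (19,0) [heading=0, draw]
FD 17: (19,0) -> (36,0) [heading=0, draw]
RT 15: heading 0 -> 345
LT 90: heading 345 -> 75
FD 12: (36,0) -> (39.106,11.591) [heading=75, draw]
FD 20: (39.106,11.591) -> (44.282,30.91) [heading=75, draw]
FD 1: (44.282,30.91) -> (44.541,31.876) [heading=75, draw]
FD 14: (44.541,31.876) -> (48.164,45.399) [heading=75, draw]
Final: pos=(48.164,45.399), heading=75, 6 segment(s) drawn
Waypoints (7 total):
(0, 0)
(19, 0)
(36, 0)
(39.106, 11.591)
(44.282, 30.91)
(44.541, 31.876)
(48.164, 45.399)

Answer: (0, 0)
(19, 0)
(36, 0)
(39.106, 11.591)
(44.282, 30.91)
(44.541, 31.876)
(48.164, 45.399)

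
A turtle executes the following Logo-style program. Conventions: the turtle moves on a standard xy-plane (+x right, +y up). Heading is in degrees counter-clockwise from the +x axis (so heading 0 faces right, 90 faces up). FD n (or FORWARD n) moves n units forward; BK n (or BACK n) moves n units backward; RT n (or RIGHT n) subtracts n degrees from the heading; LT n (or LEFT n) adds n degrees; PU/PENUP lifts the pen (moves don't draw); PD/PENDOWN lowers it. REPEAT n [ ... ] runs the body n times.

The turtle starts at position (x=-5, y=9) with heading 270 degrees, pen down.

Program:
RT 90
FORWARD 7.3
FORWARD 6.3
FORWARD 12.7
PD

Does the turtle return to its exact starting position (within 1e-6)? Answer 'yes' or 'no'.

Answer: no

Derivation:
Executing turtle program step by step:
Start: pos=(-5,9), heading=270, pen down
RT 90: heading 270 -> 180
FD 7.3: (-5,9) -> (-12.3,9) [heading=180, draw]
FD 6.3: (-12.3,9) -> (-18.6,9) [heading=180, draw]
FD 12.7: (-18.6,9) -> (-31.3,9) [heading=180, draw]
PD: pen down
Final: pos=(-31.3,9), heading=180, 3 segment(s) drawn

Start position: (-5, 9)
Final position: (-31.3, 9)
Distance = 26.3; >= 1e-6 -> NOT closed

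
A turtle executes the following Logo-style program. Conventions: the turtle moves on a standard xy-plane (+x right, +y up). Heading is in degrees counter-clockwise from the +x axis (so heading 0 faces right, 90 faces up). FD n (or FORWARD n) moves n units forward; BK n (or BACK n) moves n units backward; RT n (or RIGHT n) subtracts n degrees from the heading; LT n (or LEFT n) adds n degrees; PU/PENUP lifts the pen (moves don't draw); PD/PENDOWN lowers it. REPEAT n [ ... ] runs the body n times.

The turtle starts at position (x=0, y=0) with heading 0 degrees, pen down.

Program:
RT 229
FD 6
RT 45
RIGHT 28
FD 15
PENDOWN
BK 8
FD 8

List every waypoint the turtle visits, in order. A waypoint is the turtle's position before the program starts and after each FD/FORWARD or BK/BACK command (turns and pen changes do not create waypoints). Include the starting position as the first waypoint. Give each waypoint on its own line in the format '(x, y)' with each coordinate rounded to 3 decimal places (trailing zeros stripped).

Executing turtle program step by step:
Start: pos=(0,0), heading=0, pen down
RT 229: heading 0 -> 131
FD 6: (0,0) -> (-3.936,4.528) [heading=131, draw]
RT 45: heading 131 -> 86
RT 28: heading 86 -> 58
FD 15: (-3.936,4.528) -> (4.012,17.249) [heading=58, draw]
PD: pen down
BK 8: (4.012,17.249) -> (-0.227,10.465) [heading=58, draw]
FD 8: (-0.227,10.465) -> (4.012,17.249) [heading=58, draw]
Final: pos=(4.012,17.249), heading=58, 4 segment(s) drawn
Waypoints (5 total):
(0, 0)
(-3.936, 4.528)
(4.012, 17.249)
(-0.227, 10.465)
(4.012, 17.249)

Answer: (0, 0)
(-3.936, 4.528)
(4.012, 17.249)
(-0.227, 10.465)
(4.012, 17.249)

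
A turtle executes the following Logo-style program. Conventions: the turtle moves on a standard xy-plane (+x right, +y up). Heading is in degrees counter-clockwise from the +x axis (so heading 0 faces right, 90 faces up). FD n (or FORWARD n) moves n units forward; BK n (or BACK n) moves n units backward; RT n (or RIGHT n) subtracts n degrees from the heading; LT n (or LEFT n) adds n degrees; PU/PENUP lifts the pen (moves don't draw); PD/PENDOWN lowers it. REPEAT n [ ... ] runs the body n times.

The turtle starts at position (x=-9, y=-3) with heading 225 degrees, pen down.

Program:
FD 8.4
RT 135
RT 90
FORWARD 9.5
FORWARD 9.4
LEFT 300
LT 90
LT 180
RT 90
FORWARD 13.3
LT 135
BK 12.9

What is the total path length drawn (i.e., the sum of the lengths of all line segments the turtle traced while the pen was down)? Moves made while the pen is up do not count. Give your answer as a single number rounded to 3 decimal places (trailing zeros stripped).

Executing turtle program step by step:
Start: pos=(-9,-3), heading=225, pen down
FD 8.4: (-9,-3) -> (-14.94,-8.94) [heading=225, draw]
RT 135: heading 225 -> 90
RT 90: heading 90 -> 0
FD 9.5: (-14.94,-8.94) -> (-5.44,-8.94) [heading=0, draw]
FD 9.4: (-5.44,-8.94) -> (3.96,-8.94) [heading=0, draw]
LT 300: heading 0 -> 300
LT 90: heading 300 -> 30
LT 180: heading 30 -> 210
RT 90: heading 210 -> 120
FD 13.3: (3.96,-8.94) -> (-2.69,2.578) [heading=120, draw]
LT 135: heading 120 -> 255
BK 12.9: (-2.69,2.578) -> (0.649,15.039) [heading=255, draw]
Final: pos=(0.649,15.039), heading=255, 5 segment(s) drawn

Segment lengths:
  seg 1: (-9,-3) -> (-14.94,-8.94), length = 8.4
  seg 2: (-14.94,-8.94) -> (-5.44,-8.94), length = 9.5
  seg 3: (-5.44,-8.94) -> (3.96,-8.94), length = 9.4
  seg 4: (3.96,-8.94) -> (-2.69,2.578), length = 13.3
  seg 5: (-2.69,2.578) -> (0.649,15.039), length = 12.9
Total = 53.5

Answer: 53.5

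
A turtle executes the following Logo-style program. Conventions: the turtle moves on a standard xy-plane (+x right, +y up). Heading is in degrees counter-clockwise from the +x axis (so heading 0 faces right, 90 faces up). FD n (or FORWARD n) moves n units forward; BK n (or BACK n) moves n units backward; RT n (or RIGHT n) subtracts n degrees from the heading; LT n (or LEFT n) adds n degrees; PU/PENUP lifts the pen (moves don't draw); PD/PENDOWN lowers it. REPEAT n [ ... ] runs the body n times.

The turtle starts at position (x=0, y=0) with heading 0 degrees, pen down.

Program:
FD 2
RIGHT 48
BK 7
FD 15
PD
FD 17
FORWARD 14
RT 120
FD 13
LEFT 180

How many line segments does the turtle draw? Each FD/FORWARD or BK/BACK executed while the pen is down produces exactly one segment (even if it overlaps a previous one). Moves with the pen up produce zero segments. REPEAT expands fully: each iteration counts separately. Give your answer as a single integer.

Answer: 6

Derivation:
Executing turtle program step by step:
Start: pos=(0,0), heading=0, pen down
FD 2: (0,0) -> (2,0) [heading=0, draw]
RT 48: heading 0 -> 312
BK 7: (2,0) -> (-2.684,5.202) [heading=312, draw]
FD 15: (-2.684,5.202) -> (7.353,-5.945) [heading=312, draw]
PD: pen down
FD 17: (7.353,-5.945) -> (18.728,-18.579) [heading=312, draw]
FD 14: (18.728,-18.579) -> (28.096,-28.983) [heading=312, draw]
RT 120: heading 312 -> 192
FD 13: (28.096,-28.983) -> (15.38,-31.686) [heading=192, draw]
LT 180: heading 192 -> 12
Final: pos=(15.38,-31.686), heading=12, 6 segment(s) drawn
Segments drawn: 6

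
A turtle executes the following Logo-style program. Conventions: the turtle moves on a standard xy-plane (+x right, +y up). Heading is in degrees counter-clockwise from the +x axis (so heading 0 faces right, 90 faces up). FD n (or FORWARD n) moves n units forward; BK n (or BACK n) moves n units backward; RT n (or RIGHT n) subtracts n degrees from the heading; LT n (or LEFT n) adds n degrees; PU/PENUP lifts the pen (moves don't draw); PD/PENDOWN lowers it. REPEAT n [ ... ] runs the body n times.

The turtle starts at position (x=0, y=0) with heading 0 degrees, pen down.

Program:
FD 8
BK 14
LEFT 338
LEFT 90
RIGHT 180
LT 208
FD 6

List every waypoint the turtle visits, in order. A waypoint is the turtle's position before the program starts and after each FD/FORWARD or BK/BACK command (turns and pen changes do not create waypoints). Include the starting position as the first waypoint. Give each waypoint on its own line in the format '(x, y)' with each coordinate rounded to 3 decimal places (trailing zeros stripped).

Executing turtle program step by step:
Start: pos=(0,0), heading=0, pen down
FD 8: (0,0) -> (8,0) [heading=0, draw]
BK 14: (8,0) -> (-6,0) [heading=0, draw]
LT 338: heading 0 -> 338
LT 90: heading 338 -> 68
RT 180: heading 68 -> 248
LT 208: heading 248 -> 96
FD 6: (-6,0) -> (-6.627,5.967) [heading=96, draw]
Final: pos=(-6.627,5.967), heading=96, 3 segment(s) drawn
Waypoints (4 total):
(0, 0)
(8, 0)
(-6, 0)
(-6.627, 5.967)

Answer: (0, 0)
(8, 0)
(-6, 0)
(-6.627, 5.967)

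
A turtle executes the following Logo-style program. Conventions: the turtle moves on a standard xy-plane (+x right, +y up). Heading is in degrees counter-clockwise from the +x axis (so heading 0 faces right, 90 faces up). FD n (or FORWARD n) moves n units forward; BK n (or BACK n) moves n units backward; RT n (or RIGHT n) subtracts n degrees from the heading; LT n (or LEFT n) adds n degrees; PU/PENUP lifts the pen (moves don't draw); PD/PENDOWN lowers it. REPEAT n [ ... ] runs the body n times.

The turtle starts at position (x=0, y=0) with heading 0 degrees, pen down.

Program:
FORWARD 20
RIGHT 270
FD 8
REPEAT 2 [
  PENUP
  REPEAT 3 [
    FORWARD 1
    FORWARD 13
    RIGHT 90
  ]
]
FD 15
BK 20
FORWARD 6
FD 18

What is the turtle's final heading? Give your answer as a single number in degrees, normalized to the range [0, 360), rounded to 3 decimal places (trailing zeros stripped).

Executing turtle program step by step:
Start: pos=(0,0), heading=0, pen down
FD 20: (0,0) -> (20,0) [heading=0, draw]
RT 270: heading 0 -> 90
FD 8: (20,0) -> (20,8) [heading=90, draw]
REPEAT 2 [
  -- iteration 1/2 --
  PU: pen up
  REPEAT 3 [
    -- iteration 1/3 --
    FD 1: (20,8) -> (20,9) [heading=90, move]
    FD 13: (20,9) -> (20,22) [heading=90, move]
    RT 90: heading 90 -> 0
    -- iteration 2/3 --
    FD 1: (20,22) -> (21,22) [heading=0, move]
    FD 13: (21,22) -> (34,22) [heading=0, move]
    RT 90: heading 0 -> 270
    -- iteration 3/3 --
    FD 1: (34,22) -> (34,21) [heading=270, move]
    FD 13: (34,21) -> (34,8) [heading=270, move]
    RT 90: heading 270 -> 180
  ]
  -- iteration 2/2 --
  PU: pen up
  REPEAT 3 [
    -- iteration 1/3 --
    FD 1: (34,8) -> (33,8) [heading=180, move]
    FD 13: (33,8) -> (20,8) [heading=180, move]
    RT 90: heading 180 -> 90
    -- iteration 2/3 --
    FD 1: (20,8) -> (20,9) [heading=90, move]
    FD 13: (20,9) -> (20,22) [heading=90, move]
    RT 90: heading 90 -> 0
    -- iteration 3/3 --
    FD 1: (20,22) -> (21,22) [heading=0, move]
    FD 13: (21,22) -> (34,22) [heading=0, move]
    RT 90: heading 0 -> 270
  ]
]
FD 15: (34,22) -> (34,7) [heading=270, move]
BK 20: (34,7) -> (34,27) [heading=270, move]
FD 6: (34,27) -> (34,21) [heading=270, move]
FD 18: (34,21) -> (34,3) [heading=270, move]
Final: pos=(34,3), heading=270, 2 segment(s) drawn

Answer: 270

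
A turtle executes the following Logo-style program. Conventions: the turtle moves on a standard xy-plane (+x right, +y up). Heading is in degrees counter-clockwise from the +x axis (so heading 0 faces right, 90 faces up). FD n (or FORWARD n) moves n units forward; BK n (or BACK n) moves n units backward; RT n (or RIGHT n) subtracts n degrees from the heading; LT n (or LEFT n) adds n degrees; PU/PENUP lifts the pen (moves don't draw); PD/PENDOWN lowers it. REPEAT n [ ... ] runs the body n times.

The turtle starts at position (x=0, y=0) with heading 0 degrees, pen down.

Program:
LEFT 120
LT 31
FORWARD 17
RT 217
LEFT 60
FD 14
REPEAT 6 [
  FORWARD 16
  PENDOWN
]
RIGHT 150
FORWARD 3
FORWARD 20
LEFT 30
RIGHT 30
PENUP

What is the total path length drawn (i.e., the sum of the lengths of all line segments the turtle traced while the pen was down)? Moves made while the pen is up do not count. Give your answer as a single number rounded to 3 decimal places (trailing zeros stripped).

Executing turtle program step by step:
Start: pos=(0,0), heading=0, pen down
LT 120: heading 0 -> 120
LT 31: heading 120 -> 151
FD 17: (0,0) -> (-14.869,8.242) [heading=151, draw]
RT 217: heading 151 -> 294
LT 60: heading 294 -> 354
FD 14: (-14.869,8.242) -> (-0.945,6.778) [heading=354, draw]
REPEAT 6 [
  -- iteration 1/6 --
  FD 16: (-0.945,6.778) -> (14.967,5.106) [heading=354, draw]
  PD: pen down
  -- iteration 2/6 --
  FD 16: (14.967,5.106) -> (30.879,3.433) [heading=354, draw]
  PD: pen down
  -- iteration 3/6 --
  FD 16: (30.879,3.433) -> (46.792,1.761) [heading=354, draw]
  PD: pen down
  -- iteration 4/6 --
  FD 16: (46.792,1.761) -> (62.704,0.089) [heading=354, draw]
  PD: pen down
  -- iteration 5/6 --
  FD 16: (62.704,0.089) -> (78.617,-1.584) [heading=354, draw]
  PD: pen down
  -- iteration 6/6 --
  FD 16: (78.617,-1.584) -> (94.529,-3.256) [heading=354, draw]
  PD: pen down
]
RT 150: heading 354 -> 204
FD 3: (94.529,-3.256) -> (91.788,-4.477) [heading=204, draw]
FD 20: (91.788,-4.477) -> (73.517,-12.611) [heading=204, draw]
LT 30: heading 204 -> 234
RT 30: heading 234 -> 204
PU: pen up
Final: pos=(73.517,-12.611), heading=204, 10 segment(s) drawn

Segment lengths:
  seg 1: (0,0) -> (-14.869,8.242), length = 17
  seg 2: (-14.869,8.242) -> (-0.945,6.778), length = 14
  seg 3: (-0.945,6.778) -> (14.967,5.106), length = 16
  seg 4: (14.967,5.106) -> (30.879,3.433), length = 16
  seg 5: (30.879,3.433) -> (46.792,1.761), length = 16
  seg 6: (46.792,1.761) -> (62.704,0.089), length = 16
  seg 7: (62.704,0.089) -> (78.617,-1.584), length = 16
  seg 8: (78.617,-1.584) -> (94.529,-3.256), length = 16
  seg 9: (94.529,-3.256) -> (91.788,-4.477), length = 3
  seg 10: (91.788,-4.477) -> (73.517,-12.611), length = 20
Total = 150

Answer: 150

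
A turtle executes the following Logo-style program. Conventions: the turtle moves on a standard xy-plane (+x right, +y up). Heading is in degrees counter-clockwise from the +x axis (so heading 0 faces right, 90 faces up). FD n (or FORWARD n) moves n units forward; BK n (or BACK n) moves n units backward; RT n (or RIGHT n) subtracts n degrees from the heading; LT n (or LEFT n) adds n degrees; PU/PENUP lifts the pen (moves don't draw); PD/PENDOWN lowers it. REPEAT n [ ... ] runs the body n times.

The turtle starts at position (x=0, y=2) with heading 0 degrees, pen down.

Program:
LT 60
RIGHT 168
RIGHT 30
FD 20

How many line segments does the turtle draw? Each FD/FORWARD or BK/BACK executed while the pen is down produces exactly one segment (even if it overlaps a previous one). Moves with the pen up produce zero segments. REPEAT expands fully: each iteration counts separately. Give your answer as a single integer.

Answer: 1

Derivation:
Executing turtle program step by step:
Start: pos=(0,2), heading=0, pen down
LT 60: heading 0 -> 60
RT 168: heading 60 -> 252
RT 30: heading 252 -> 222
FD 20: (0,2) -> (-14.863,-11.383) [heading=222, draw]
Final: pos=(-14.863,-11.383), heading=222, 1 segment(s) drawn
Segments drawn: 1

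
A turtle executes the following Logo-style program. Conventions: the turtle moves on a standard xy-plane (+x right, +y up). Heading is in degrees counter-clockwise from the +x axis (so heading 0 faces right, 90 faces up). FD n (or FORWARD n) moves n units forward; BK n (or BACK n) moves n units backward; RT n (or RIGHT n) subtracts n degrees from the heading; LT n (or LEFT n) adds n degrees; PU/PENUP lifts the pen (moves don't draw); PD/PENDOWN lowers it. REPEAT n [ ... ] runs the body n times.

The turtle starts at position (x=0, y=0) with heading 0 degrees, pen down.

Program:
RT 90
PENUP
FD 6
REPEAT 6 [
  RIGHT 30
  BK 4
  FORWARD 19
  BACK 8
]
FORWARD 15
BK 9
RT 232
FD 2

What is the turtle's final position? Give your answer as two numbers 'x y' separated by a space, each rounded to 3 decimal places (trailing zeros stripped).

Executing turtle program step by step:
Start: pos=(0,0), heading=0, pen down
RT 90: heading 0 -> 270
PU: pen up
FD 6: (0,0) -> (0,-6) [heading=270, move]
REPEAT 6 [
  -- iteration 1/6 --
  RT 30: heading 270 -> 240
  BK 4: (0,-6) -> (2,-2.536) [heading=240, move]
  FD 19: (2,-2.536) -> (-7.5,-18.99) [heading=240, move]
  BK 8: (-7.5,-18.99) -> (-3.5,-12.062) [heading=240, move]
  -- iteration 2/6 --
  RT 30: heading 240 -> 210
  BK 4: (-3.5,-12.062) -> (-0.036,-10.062) [heading=210, move]
  FD 19: (-0.036,-10.062) -> (-16.49,-19.562) [heading=210, move]
  BK 8: (-16.49,-19.562) -> (-9.562,-15.562) [heading=210, move]
  -- iteration 3/6 --
  RT 30: heading 210 -> 180
  BK 4: (-9.562,-15.562) -> (-5.562,-15.562) [heading=180, move]
  FD 19: (-5.562,-15.562) -> (-24.562,-15.562) [heading=180, move]
  BK 8: (-24.562,-15.562) -> (-16.562,-15.562) [heading=180, move]
  -- iteration 4/6 --
  RT 30: heading 180 -> 150
  BK 4: (-16.562,-15.562) -> (-13.098,-17.562) [heading=150, move]
  FD 19: (-13.098,-17.562) -> (-29.553,-8.062) [heading=150, move]
  BK 8: (-29.553,-8.062) -> (-22.624,-12.062) [heading=150, move]
  -- iteration 5/6 --
  RT 30: heading 150 -> 120
  BK 4: (-22.624,-12.062) -> (-20.624,-15.526) [heading=120, move]
  FD 19: (-20.624,-15.526) -> (-30.124,0.928) [heading=120, move]
  BK 8: (-30.124,0.928) -> (-26.124,-6) [heading=120, move]
  -- iteration 6/6 --
  RT 30: heading 120 -> 90
  BK 4: (-26.124,-6) -> (-26.124,-10) [heading=90, move]
  FD 19: (-26.124,-10) -> (-26.124,9) [heading=90, move]
  BK 8: (-26.124,9) -> (-26.124,1) [heading=90, move]
]
FD 15: (-26.124,1) -> (-26.124,16) [heading=90, move]
BK 9: (-26.124,16) -> (-26.124,7) [heading=90, move]
RT 232: heading 90 -> 218
FD 2: (-26.124,7) -> (-27.7,5.769) [heading=218, move]
Final: pos=(-27.7,5.769), heading=218, 0 segment(s) drawn

Answer: -27.7 5.769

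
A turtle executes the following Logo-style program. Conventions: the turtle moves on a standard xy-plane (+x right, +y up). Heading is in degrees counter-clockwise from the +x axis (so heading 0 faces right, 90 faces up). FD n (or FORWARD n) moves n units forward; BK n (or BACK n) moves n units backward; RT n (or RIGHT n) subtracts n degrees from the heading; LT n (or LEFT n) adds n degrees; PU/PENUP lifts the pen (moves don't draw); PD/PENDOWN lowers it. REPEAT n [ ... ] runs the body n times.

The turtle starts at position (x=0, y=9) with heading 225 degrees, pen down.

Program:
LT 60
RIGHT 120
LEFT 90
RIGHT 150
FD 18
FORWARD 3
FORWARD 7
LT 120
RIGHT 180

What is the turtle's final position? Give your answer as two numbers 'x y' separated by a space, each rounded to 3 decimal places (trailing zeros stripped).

Executing turtle program step by step:
Start: pos=(0,9), heading=225, pen down
LT 60: heading 225 -> 285
RT 120: heading 285 -> 165
LT 90: heading 165 -> 255
RT 150: heading 255 -> 105
FD 18: (0,9) -> (-4.659,26.387) [heading=105, draw]
FD 3: (-4.659,26.387) -> (-5.435,29.284) [heading=105, draw]
FD 7: (-5.435,29.284) -> (-7.247,36.046) [heading=105, draw]
LT 120: heading 105 -> 225
RT 180: heading 225 -> 45
Final: pos=(-7.247,36.046), heading=45, 3 segment(s) drawn

Answer: -7.247 36.046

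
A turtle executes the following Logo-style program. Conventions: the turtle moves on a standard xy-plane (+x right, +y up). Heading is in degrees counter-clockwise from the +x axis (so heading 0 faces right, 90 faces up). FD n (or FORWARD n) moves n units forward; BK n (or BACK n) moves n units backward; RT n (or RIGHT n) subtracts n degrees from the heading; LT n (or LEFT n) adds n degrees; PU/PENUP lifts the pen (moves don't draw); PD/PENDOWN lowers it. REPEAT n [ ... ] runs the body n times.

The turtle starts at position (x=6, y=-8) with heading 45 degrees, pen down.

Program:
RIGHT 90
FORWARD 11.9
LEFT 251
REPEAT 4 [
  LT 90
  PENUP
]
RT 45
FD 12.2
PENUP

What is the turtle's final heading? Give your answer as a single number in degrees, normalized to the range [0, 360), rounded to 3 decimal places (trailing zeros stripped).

Executing turtle program step by step:
Start: pos=(6,-8), heading=45, pen down
RT 90: heading 45 -> 315
FD 11.9: (6,-8) -> (14.415,-16.415) [heading=315, draw]
LT 251: heading 315 -> 206
REPEAT 4 [
  -- iteration 1/4 --
  LT 90: heading 206 -> 296
  PU: pen up
  -- iteration 2/4 --
  LT 90: heading 296 -> 26
  PU: pen up
  -- iteration 3/4 --
  LT 90: heading 26 -> 116
  PU: pen up
  -- iteration 4/4 --
  LT 90: heading 116 -> 206
  PU: pen up
]
RT 45: heading 206 -> 161
FD 12.2: (14.415,-16.415) -> (2.879,-12.443) [heading=161, move]
PU: pen up
Final: pos=(2.879,-12.443), heading=161, 1 segment(s) drawn

Answer: 161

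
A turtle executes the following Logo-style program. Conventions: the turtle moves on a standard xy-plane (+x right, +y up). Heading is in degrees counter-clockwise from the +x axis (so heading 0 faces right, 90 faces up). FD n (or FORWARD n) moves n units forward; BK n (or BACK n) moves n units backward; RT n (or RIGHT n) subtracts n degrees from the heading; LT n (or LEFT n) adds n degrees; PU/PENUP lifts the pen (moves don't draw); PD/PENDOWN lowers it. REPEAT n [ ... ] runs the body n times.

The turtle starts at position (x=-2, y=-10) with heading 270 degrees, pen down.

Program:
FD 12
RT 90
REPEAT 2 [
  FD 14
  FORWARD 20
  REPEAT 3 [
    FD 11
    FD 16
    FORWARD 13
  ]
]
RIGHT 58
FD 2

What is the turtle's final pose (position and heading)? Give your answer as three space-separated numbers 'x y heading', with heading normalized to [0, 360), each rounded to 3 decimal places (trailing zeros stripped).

Executing turtle program step by step:
Start: pos=(-2,-10), heading=270, pen down
FD 12: (-2,-10) -> (-2,-22) [heading=270, draw]
RT 90: heading 270 -> 180
REPEAT 2 [
  -- iteration 1/2 --
  FD 14: (-2,-22) -> (-16,-22) [heading=180, draw]
  FD 20: (-16,-22) -> (-36,-22) [heading=180, draw]
  REPEAT 3 [
    -- iteration 1/3 --
    FD 11: (-36,-22) -> (-47,-22) [heading=180, draw]
    FD 16: (-47,-22) -> (-63,-22) [heading=180, draw]
    FD 13: (-63,-22) -> (-76,-22) [heading=180, draw]
    -- iteration 2/3 --
    FD 11: (-76,-22) -> (-87,-22) [heading=180, draw]
    FD 16: (-87,-22) -> (-103,-22) [heading=180, draw]
    FD 13: (-103,-22) -> (-116,-22) [heading=180, draw]
    -- iteration 3/3 --
    FD 11: (-116,-22) -> (-127,-22) [heading=180, draw]
    FD 16: (-127,-22) -> (-143,-22) [heading=180, draw]
    FD 13: (-143,-22) -> (-156,-22) [heading=180, draw]
  ]
  -- iteration 2/2 --
  FD 14: (-156,-22) -> (-170,-22) [heading=180, draw]
  FD 20: (-170,-22) -> (-190,-22) [heading=180, draw]
  REPEAT 3 [
    -- iteration 1/3 --
    FD 11: (-190,-22) -> (-201,-22) [heading=180, draw]
    FD 16: (-201,-22) -> (-217,-22) [heading=180, draw]
    FD 13: (-217,-22) -> (-230,-22) [heading=180, draw]
    -- iteration 2/3 --
    FD 11: (-230,-22) -> (-241,-22) [heading=180, draw]
    FD 16: (-241,-22) -> (-257,-22) [heading=180, draw]
    FD 13: (-257,-22) -> (-270,-22) [heading=180, draw]
    -- iteration 3/3 --
    FD 11: (-270,-22) -> (-281,-22) [heading=180, draw]
    FD 16: (-281,-22) -> (-297,-22) [heading=180, draw]
    FD 13: (-297,-22) -> (-310,-22) [heading=180, draw]
  ]
]
RT 58: heading 180 -> 122
FD 2: (-310,-22) -> (-311.06,-20.304) [heading=122, draw]
Final: pos=(-311.06,-20.304), heading=122, 24 segment(s) drawn

Answer: -311.06 -20.304 122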